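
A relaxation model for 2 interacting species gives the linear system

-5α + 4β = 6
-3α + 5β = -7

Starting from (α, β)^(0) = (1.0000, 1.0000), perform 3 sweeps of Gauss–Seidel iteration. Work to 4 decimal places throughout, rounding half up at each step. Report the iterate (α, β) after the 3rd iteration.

(-3.5258, -3.5155)

Iteration 1:
  α = (6 - (4)·1.0000) / (-5) = -0.4000
  β = (-7 - (-3)·-0.4000) / (5) = -1.6400
Iteration 2:
  α = (6 - (4)·-1.6400) / (-5) = -2.5120
  β = (-7 - (-3)·-2.5120) / (5) = -2.9072
Iteration 3:
  α = (6 - (4)·-2.9072) / (-5) = -3.5258
  β = (-7 - (-3)·-3.5258) / (5) = -3.5155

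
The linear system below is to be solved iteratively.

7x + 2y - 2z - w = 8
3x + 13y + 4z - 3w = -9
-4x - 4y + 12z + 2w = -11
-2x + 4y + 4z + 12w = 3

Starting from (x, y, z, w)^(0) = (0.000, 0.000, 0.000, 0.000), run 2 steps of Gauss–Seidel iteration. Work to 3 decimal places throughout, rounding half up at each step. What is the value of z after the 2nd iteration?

-0.815

Iteration 1:
  x = (8 - (2)·0.000 - (-2)·0.000 - (-1)·0.000) / (7) = 1.143
  y = (-9 - (3)·1.143 - (4)·0.000 - (-3)·0.000) / (13) = -0.956
  z = (-11 - (-4)·1.143 - (-4)·-0.956 - (2)·0.000) / (12) = -0.854
  w = (3 - (-2)·1.143 - (4)·-0.956 - (4)·-0.854) / (12) = 1.044
Iteration 2:
  x = (8 - (2)·-0.956 - (-2)·-0.854 - (-1)·1.044) / (7) = 1.321
  y = (-9 - (3)·1.321 - (4)·-0.854 - (-3)·1.044) / (13) = -0.493
  z = (-11 - (-4)·1.321 - (-4)·-0.493 - (2)·1.044) / (12) = -0.815
  w = (3 - (-2)·1.321 - (4)·-0.493 - (4)·-0.815) / (12) = 0.906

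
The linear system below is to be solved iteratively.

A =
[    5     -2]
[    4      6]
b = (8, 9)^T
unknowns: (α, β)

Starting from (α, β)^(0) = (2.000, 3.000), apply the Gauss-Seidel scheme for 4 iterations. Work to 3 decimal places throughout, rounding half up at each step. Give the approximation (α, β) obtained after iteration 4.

(1.717, 0.355)

Iteration 1:
  α = (8 - (-2)·3.000) / (5) = 2.800
  β = (9 - (4)·2.800) / (6) = -0.367
Iteration 2:
  α = (8 - (-2)·-0.367) / (5) = 1.453
  β = (9 - (4)·1.453) / (6) = 0.531
Iteration 3:
  α = (8 - (-2)·0.531) / (5) = 1.812
  β = (9 - (4)·1.812) / (6) = 0.292
Iteration 4:
  α = (8 - (-2)·0.292) / (5) = 1.717
  β = (9 - (4)·1.717) / (6) = 0.355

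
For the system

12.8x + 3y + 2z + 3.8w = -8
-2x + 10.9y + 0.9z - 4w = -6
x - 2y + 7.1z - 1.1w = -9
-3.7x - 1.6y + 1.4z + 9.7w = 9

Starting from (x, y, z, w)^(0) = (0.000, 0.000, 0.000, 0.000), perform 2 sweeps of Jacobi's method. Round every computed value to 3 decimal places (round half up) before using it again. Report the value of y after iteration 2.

-0.220

Iteration 1:
  x = (-8 - (3)·0.000 - (2)·0.000 - (3.8)·0.000) / (12.8) = -0.625
  y = (-6 - (-2)·0.000 - (0.9)·0.000 - (-4)·0.000) / (10.9) = -0.550
  z = (-9 - (1)·0.000 - (-2)·0.000 - (-1.1)·0.000) / (7.1) = -1.268
  w = (9 - (-3.7)·0.000 - (-1.6)·0.000 - (1.4)·0.000) / (9.7) = 0.928
Iteration 2:
  x = (-8 - (3)·-0.550 - (2)·-1.268 - (3.8)·0.928) / (12.8) = -0.573
  y = (-6 - (-2)·-0.625 - (0.9)·-1.268 - (-4)·0.928) / (10.9) = -0.220
  z = (-9 - (1)·-0.625 - (-2)·-0.550 - (-1.1)·0.928) / (7.1) = -1.191
  w = (9 - (-3.7)·-0.625 - (-1.6)·-0.550 - (1.4)·-1.268) / (9.7) = 0.782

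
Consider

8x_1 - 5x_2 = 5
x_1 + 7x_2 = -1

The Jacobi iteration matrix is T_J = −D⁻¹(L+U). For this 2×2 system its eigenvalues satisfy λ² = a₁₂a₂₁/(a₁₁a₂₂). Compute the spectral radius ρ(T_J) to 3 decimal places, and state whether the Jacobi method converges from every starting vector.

0.299

a₁₂a₂₁/(a₁₁a₂₂) = (-5)·(1) / ((8)·(7)) = -0.089286
ρ = √|-0.089286| = √0.089286 = 0.299
ρ < 1, so Jacobi converges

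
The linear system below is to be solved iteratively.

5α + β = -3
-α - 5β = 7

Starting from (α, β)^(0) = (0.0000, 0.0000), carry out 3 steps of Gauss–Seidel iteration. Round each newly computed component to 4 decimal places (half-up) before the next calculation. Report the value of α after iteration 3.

Iteration 1:
  α = (-3 - (1)·0.0000) / (5) = -0.6000
  β = (7 - (-1)·-0.6000) / (-5) = -1.2800
Iteration 2:
  α = (-3 - (1)·-1.2800) / (5) = -0.3440
  β = (7 - (-1)·-0.3440) / (-5) = -1.3312
Iteration 3:
  α = (-3 - (1)·-1.3312) / (5) = -0.3338
  β = (7 - (-1)·-0.3338) / (-5) = -1.3332

-0.3338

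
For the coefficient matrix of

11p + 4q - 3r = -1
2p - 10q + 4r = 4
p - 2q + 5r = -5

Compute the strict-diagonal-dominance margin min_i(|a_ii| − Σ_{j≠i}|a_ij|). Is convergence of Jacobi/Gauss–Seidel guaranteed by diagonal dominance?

row 1: |11| − (4+3) = 4
row 2: |-10| − (2+4) = 4
row 3: |5| − (1+2) = 2
minimum over rows = 2 → strictly diagonally dominant (convergence guaranteed)

2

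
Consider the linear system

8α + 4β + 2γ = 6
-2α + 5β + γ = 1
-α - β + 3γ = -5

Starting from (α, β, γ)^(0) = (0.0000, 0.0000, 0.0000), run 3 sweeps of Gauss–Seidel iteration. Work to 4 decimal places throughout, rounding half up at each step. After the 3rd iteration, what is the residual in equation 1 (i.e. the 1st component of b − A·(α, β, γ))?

0.5242

Iteration 1:
  α = (6 - (4)·0.0000 - (2)·0.0000) / (8) = 0.7500
  β = (1 - (-2)·0.7500 - (1)·0.0000) / (5) = 0.5000
  γ = (-5 - (-1)·0.7500 - (-1)·0.5000) / (3) = -1.2500
Iteration 2:
  α = (6 - (4)·0.5000 - (2)·-1.2500) / (8) = 0.8125
  β = (1 - (-2)·0.8125 - (1)·-1.2500) / (5) = 0.7750
  γ = (-5 - (-1)·0.8125 - (-1)·0.7750) / (3) = -1.1375
Iteration 3:
  α = (6 - (4)·0.7750 - (2)·-1.1375) / (8) = 0.6469
  β = (1 - (-2)·0.6469 - (1)·-1.1375) / (5) = 0.6863
  γ = (-5 - (-1)·0.6469 - (-1)·0.6863) / (3) = -1.2223
Residual b − A·x = (0.5242, 0.0846, 0.0001)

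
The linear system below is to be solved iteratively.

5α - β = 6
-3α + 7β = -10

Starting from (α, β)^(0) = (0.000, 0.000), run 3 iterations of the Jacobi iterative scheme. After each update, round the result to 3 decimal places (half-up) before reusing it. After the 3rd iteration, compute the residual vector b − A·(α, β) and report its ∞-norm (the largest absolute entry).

0.310

Iteration 1:
  α = (6 - (-1)·0.000) / (5) = 1.200
  β = (-10 - (-3)·0.000) / (7) = -1.429
Iteration 2:
  α = (6 - (-1)·-1.429) / (5) = 0.914
  β = (-10 - (-3)·1.200) / (7) = -0.914
Iteration 3:
  α = (6 - (-1)·-0.914) / (5) = 1.017
  β = (-10 - (-3)·0.914) / (7) = -1.037
Residual b − A·x = (-0.122, 0.310); ∞-norm = 0.310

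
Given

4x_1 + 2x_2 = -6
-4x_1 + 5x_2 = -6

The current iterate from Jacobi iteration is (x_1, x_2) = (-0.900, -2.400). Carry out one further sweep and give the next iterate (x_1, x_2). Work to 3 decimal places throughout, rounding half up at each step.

One sweep:
  x_1 = (-6 - (2)·-2.400) / (4) = -0.300
  x_2 = (-6 - (-4)·-0.900) / (5) = -1.920

(-0.300, -1.920)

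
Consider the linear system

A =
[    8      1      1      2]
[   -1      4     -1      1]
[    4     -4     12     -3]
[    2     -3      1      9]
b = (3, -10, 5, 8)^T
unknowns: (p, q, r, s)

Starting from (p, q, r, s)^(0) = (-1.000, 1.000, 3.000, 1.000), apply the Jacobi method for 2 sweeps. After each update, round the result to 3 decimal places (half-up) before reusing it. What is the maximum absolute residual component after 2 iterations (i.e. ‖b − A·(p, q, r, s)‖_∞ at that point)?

6.606

Iteration 1:
  p = (3 - (1)·1.000 - (1)·3.000 - (2)·1.000) / (8) = -0.375
  q = (-10 - (-1)·-1.000 - (-1)·3.000 - (1)·1.000) / (4) = -2.250
  r = (5 - (4)·-1.000 - (-4)·1.000 - (-3)·1.000) / (12) = 1.333
  s = (8 - (2)·-1.000 - (-3)·1.000 - (1)·3.000) / (9) = 1.111
Iteration 2:
  p = (3 - (1)·-2.250 - (1)·1.333 - (2)·1.111) / (8) = 0.212
  q = (-10 - (-1)·-0.375 - (-1)·1.333 - (1)·1.111) / (4) = -2.538
  r = (5 - (4)·-0.375 - (-4)·-2.250 - (-3)·1.111) / (12) = 0.069
  s = (8 - (2)·-0.375 - (-3)·-2.250 - (1)·1.333) / (9) = 0.074
Residual b − A·x = (3.625, 0.359, -6.606, -0.773); ∞-norm = 6.606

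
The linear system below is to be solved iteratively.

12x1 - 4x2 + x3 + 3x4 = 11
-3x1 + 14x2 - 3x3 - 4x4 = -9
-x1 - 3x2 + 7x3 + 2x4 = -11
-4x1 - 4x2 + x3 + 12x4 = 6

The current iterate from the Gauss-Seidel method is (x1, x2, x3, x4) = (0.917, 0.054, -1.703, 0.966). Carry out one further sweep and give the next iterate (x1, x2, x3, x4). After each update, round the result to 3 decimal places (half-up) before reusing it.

(0.835, -0.553, -1.965, 0.758)

One sweep:
  x1 = (11 - (-4)·0.054 - (1)·-1.703 - (3)·0.966) / (12) = 0.835
  x2 = (-9 - (-3)·0.835 - (-3)·-1.703 - (-4)·0.966) / (14) = -0.553
  x3 = (-11 - (-1)·0.835 - (-3)·-0.553 - (2)·0.966) / (7) = -1.965
  x4 = (6 - (-4)·0.835 - (-4)·-0.553 - (1)·-1.965) / (12) = 0.758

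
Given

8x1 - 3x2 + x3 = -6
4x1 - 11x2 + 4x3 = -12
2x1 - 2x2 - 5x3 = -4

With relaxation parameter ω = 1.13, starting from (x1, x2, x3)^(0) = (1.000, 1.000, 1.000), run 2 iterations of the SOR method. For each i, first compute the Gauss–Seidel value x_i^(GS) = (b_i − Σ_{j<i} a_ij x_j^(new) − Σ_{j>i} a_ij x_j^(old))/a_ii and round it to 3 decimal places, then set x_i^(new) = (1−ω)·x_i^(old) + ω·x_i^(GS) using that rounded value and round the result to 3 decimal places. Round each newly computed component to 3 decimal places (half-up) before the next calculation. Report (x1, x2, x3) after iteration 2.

(-0.224, 0.942, 0.390)

Iteration 1:
  x1: GS value = (-6 - (-3)·1.000 - (1)·1.000) / (8) = -0.500;  x1 ← (1−ω)·1.000 + ω·-0.500 = -0.695
  x2: GS value = (-12 - (4)·-0.695 - (4)·1.000) / (-11) = 1.202;  x2 ← (1−ω)·1.000 + ω·1.202 = 1.228
  x3: GS value = (-4 - (2)·-0.695 - (-2)·1.228) / (-5) = 0.031;  x3 ← (1−ω)·1.000 + ω·0.031 = -0.095
Iteration 2:
  x1: GS value = (-6 - (-3)·1.228 - (1)·-0.095) / (8) = -0.278;  x1 ← (1−ω)·-0.695 + ω·-0.278 = -0.224
  x2: GS value = (-12 - (4)·-0.224 - (4)·-0.095) / (-11) = 0.975;  x2 ← (1−ω)·1.228 + ω·0.975 = 0.942
  x3: GS value = (-4 - (2)·-0.224 - (-2)·0.942) / (-5) = 0.334;  x3 ← (1−ω)·-0.095 + ω·0.334 = 0.390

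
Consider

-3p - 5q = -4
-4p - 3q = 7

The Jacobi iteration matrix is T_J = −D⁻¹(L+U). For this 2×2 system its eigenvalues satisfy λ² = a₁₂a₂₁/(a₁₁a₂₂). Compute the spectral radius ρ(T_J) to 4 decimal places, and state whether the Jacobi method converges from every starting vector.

a₁₂a₂₁/(a₁₁a₂₂) = (-5)·(-4) / ((-3)·(-3)) = 2.222222
ρ = √|2.222222| = √2.222222 = 1.4907
ρ > 1, so Jacobi diverges

1.4907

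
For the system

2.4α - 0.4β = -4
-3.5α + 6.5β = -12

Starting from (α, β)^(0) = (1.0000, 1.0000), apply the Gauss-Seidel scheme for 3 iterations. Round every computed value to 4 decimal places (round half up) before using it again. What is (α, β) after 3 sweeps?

Iteration 1:
  α = (-4 - (-0.4)·1.0000) / (2.4) = -1.5000
  β = (-12 - (-3.5)·-1.5000) / (6.5) = -2.6538
Iteration 2:
  α = (-4 - (-0.4)·-2.6538) / (2.4) = -2.1090
  β = (-12 - (-3.5)·-2.1090) / (6.5) = -2.9818
Iteration 3:
  α = (-4 - (-0.4)·-2.9818) / (2.4) = -2.1636
  β = (-12 - (-3.5)·-2.1636) / (6.5) = -3.0112

(-2.1636, -3.0112)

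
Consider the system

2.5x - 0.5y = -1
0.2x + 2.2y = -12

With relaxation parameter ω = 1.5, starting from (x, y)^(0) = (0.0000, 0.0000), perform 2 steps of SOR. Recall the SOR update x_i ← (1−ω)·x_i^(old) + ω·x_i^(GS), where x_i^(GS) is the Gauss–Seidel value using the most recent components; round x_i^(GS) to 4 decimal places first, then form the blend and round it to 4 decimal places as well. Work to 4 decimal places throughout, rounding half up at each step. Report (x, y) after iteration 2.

(-2.7300, -3.7596)

Iteration 1:
  x: GS value = (-1 - (-0.5)·0.0000) / (2.5) = -0.4000;  x ← (1−ω)·0.0000 + ω·-0.4000 = -0.6000
  y: GS value = (-12 - (0.2)·-0.6000) / (2.2) = -5.4000;  y ← (1−ω)·0.0000 + ω·-5.4000 = -8.1000
Iteration 2:
  x: GS value = (-1 - (-0.5)·-8.1000) / (2.5) = -2.0200;  x ← (1−ω)·-0.6000 + ω·-2.0200 = -2.7300
  y: GS value = (-12 - (0.2)·-2.7300) / (2.2) = -5.2064;  y ← (1−ω)·-8.1000 + ω·-5.2064 = -3.7596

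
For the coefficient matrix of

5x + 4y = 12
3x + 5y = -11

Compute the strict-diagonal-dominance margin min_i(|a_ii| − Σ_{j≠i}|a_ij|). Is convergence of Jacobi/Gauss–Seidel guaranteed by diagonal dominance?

row 1: |5| − (4) = 1
row 2: |5| − (3) = 2
minimum over rows = 1 → strictly diagonally dominant (convergence guaranteed)

1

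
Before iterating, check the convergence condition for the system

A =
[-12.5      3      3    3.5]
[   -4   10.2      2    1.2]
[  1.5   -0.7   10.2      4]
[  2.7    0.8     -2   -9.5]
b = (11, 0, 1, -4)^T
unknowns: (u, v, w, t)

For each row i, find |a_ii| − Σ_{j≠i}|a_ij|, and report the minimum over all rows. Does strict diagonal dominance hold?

row 1: |-12.5| − (3+3+3.5) = 3
row 2: |10.2| − (4+2+1.2) = 3
row 3: |10.2| − (1.5+0.7+4) = 4
row 4: |-9.5| − (2.7+0.8+2) = 4
minimum over rows = 3 → strictly diagonally dominant (convergence guaranteed)

3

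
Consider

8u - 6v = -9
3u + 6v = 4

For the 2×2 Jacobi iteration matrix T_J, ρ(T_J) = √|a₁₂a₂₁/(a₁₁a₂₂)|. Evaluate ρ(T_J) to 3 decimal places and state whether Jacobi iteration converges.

a₁₂a₂₁/(a₁₁a₂₂) = (-6)·(3) / ((8)·(6)) = -0.375000
ρ = √|-0.375000| = √0.375000 = 0.612
ρ < 1, so Jacobi converges

0.612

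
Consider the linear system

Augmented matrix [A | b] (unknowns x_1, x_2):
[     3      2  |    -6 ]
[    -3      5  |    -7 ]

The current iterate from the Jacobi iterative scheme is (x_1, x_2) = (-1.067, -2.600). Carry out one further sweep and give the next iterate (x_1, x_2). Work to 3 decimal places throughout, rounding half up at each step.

(-0.267, -2.040)

One sweep:
  x_1 = (-6 - (2)·-2.600) / (3) = -0.267
  x_2 = (-7 - (-3)·-1.067) / (5) = -2.040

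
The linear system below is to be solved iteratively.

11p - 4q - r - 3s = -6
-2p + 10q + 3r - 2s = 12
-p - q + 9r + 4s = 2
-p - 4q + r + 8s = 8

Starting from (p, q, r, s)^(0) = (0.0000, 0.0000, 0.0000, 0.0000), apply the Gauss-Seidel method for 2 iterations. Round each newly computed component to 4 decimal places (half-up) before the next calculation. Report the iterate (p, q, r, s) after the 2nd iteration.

Iteration 1:
  p = (-6 - (-4)·0.0000 - (-1)·0.0000 - (-3)·0.0000) / (11) = -0.5455
  q = (12 - (-2)·-0.5455 - (3)·0.0000 - (-2)·0.0000) / (10) = 1.0909
  r = (2 - (-1)·-0.5455 - (-1)·1.0909 - (4)·0.0000) / (9) = 0.2828
  s = (8 - (-1)·-0.5455 - (-4)·1.0909 - (1)·0.2828) / (8) = 1.4419
Iteration 2:
  p = (-6 - (-4)·1.0909 - (-1)·0.2828 - (-3)·1.4419) / (11) = 0.2702
  q = (12 - (-2)·0.2702 - (3)·0.2828 - (-2)·1.4419) / (10) = 1.4576
  r = (2 - (-1)·0.2702 - (-1)·1.4576 - (4)·1.4419) / (9) = -0.2266
  s = (8 - (-1)·0.2702 - (-4)·1.4576 - (1)·-0.2266) / (8) = 1.7909

(0.2702, 1.4576, -0.2266, 1.7909)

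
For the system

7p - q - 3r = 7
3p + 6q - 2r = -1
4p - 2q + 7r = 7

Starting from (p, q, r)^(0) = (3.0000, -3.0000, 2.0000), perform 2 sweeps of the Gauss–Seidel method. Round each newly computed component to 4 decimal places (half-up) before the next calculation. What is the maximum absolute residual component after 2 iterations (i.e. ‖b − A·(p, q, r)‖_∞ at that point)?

0.2238

Iteration 1:
  p = (7 - (-1)·-3.0000 - (-3)·2.0000) / (7) = 1.4286
  q = (-1 - (3)·1.4286 - (-2)·2.0000) / (6) = -0.2143
  r = (7 - (4)·1.4286 - (-2)·-0.2143) / (7) = 0.1224
Iteration 2:
  p = (7 - (-1)·-0.2143 - (-3)·0.1224) / (7) = 1.0218
  q = (-1 - (3)·1.0218 - (-2)·0.1224) / (6) = -0.6368
  r = (7 - (4)·1.0218 - (-2)·-0.6368) / (7) = 0.2342
Residual b − A·x = (-0.0868, 0.2238, -0.0002); ∞-norm = 0.2238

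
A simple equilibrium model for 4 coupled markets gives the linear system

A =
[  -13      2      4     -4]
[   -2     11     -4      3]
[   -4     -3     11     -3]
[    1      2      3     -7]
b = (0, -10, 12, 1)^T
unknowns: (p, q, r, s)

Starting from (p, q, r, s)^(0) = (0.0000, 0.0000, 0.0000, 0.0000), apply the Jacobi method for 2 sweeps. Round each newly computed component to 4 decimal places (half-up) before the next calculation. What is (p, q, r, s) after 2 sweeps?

Iteration 1:
  p = (0 - (2)·0.0000 - (4)·0.0000 - (-4)·0.0000) / (-13) = 0.0000
  q = (-10 - (-2)·0.0000 - (-4)·0.0000 - (3)·0.0000) / (11) = -0.9091
  r = (12 - (-4)·0.0000 - (-3)·0.0000 - (-3)·0.0000) / (11) = 1.0909
  s = (1 - (1)·0.0000 - (2)·0.0000 - (3)·0.0000) / (-7) = -0.1429
Iteration 2:
  p = (0 - (2)·-0.9091 - (4)·1.0909 - (-4)·-0.1429) / (-13) = 0.2398
  q = (-10 - (-2)·0.0000 - (-4)·1.0909 - (3)·-0.1429) / (11) = -0.4734
  r = (12 - (-4)·0.0000 - (-3)·-0.9091 - (-3)·-0.1429) / (11) = 0.8040
  s = (1 - (1)·0.0000 - (2)·-0.9091 - (3)·1.0909) / (-7) = 0.0649

(0.2398, -0.4734, 0.8040, 0.0649)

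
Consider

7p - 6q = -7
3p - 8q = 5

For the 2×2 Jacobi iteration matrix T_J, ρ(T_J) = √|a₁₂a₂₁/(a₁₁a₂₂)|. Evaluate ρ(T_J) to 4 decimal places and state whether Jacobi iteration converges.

0.5669

a₁₂a₂₁/(a₁₁a₂₂) = (-6)·(3) / ((7)·(-8)) = 0.321429
ρ = √|0.321429| = √0.321429 = 0.5669
ρ < 1, so Jacobi converges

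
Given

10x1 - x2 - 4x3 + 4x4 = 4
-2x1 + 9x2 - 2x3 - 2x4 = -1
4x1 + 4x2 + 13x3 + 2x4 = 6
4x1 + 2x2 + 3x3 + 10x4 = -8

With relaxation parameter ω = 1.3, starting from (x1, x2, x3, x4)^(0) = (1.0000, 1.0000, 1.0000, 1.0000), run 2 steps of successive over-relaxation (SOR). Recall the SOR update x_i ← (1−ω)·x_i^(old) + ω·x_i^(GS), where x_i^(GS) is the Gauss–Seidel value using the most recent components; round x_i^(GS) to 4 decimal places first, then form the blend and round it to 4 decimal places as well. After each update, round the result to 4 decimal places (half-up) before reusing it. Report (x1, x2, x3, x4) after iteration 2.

Iteration 1:
  x1: GS value = (4 - (-1)·1.0000 - (-4)·1.0000 - (4)·1.0000) / (10) = 0.5000;  x1 ← (1−ω)·1.0000 + ω·0.5000 = 0.3500
  x2: GS value = (-1 - (-2)·0.3500 - (-2)·1.0000 - (-2)·1.0000) / (9) = 0.4111;  x2 ← (1−ω)·1.0000 + ω·0.4111 = 0.2344
  x3: GS value = (6 - (4)·0.3500 - (4)·0.2344 - (2)·1.0000) / (13) = 0.1279;  x3 ← (1−ω)·1.0000 + ω·0.1279 = -0.1337
  x4: GS value = (-8 - (4)·0.3500 - (2)·0.2344 - (3)·-0.1337) / (10) = -0.9468;  x4 ← (1−ω)·1.0000 + ω·-0.9468 = -1.5308
Iteration 2:
  x1: GS value = (4 - (-1)·0.2344 - (-4)·-0.1337 - (4)·-1.5308) / (10) = 0.9823;  x1 ← (1−ω)·0.3500 + ω·0.9823 = 1.1720
  x2: GS value = (-1 - (-2)·1.1720 - (-2)·-0.1337 - (-2)·-1.5308) / (9) = -0.2206;  x2 ← (1−ω)·0.2344 + ω·-0.2206 = -0.3571
  x3: GS value = (6 - (4)·1.1720 - (4)·-0.3571 - (2)·-1.5308) / (13) = 0.4463;  x3 ← (1−ω)·-0.1337 + ω·0.4463 = 0.6203
  x4: GS value = (-8 - (4)·1.1720 - (2)·-0.3571 - (3)·0.6203) / (10) = -1.3835;  x4 ← (1−ω)·-1.5308 + ω·-1.3835 = -1.3393

(1.1720, -0.3571, 0.6203, -1.3393)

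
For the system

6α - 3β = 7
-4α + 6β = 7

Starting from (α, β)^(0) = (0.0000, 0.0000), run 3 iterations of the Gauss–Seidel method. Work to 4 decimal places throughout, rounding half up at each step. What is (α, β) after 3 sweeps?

Iteration 1:
  α = (7 - (-3)·0.0000) / (6) = 1.1667
  β = (7 - (-4)·1.1667) / (6) = 1.9445
Iteration 2:
  α = (7 - (-3)·1.9445) / (6) = 2.1389
  β = (7 - (-4)·2.1389) / (6) = 2.5926
Iteration 3:
  α = (7 - (-3)·2.5926) / (6) = 2.4630
  β = (7 - (-4)·2.4630) / (6) = 2.8087

(2.4630, 2.8087)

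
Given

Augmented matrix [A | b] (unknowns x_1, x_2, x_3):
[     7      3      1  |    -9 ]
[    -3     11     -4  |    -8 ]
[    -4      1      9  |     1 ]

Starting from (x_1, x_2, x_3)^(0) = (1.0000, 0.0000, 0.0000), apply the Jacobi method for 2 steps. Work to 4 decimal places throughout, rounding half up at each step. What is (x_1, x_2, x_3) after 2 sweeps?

Iteration 1:
  x_1 = (-9 - (3)·0.0000 - (1)·0.0000) / (7) = -1.2857
  x_2 = (-8 - (-3)·1.0000 - (-4)·0.0000) / (11) = -0.4545
  x_3 = (1 - (-4)·1.0000 - (1)·0.0000) / (9) = 0.5556
Iteration 2:
  x_1 = (-9 - (3)·-0.4545 - (1)·0.5556) / (7) = -1.1703
  x_2 = (-8 - (-3)·-1.2857 - (-4)·0.5556) / (11) = -0.8759
  x_3 = (1 - (-4)·-1.2857 - (1)·-0.4545) / (9) = -0.4098

(-1.1703, -0.8759, -0.4098)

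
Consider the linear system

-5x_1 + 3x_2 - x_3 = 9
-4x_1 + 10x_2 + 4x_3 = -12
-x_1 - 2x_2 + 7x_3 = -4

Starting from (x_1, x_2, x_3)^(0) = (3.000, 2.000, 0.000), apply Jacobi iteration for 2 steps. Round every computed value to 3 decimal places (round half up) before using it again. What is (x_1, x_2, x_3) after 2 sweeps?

(-1.886, -1.612, -0.657)

Iteration 1:
  x_1 = (9 - (3)·2.000 - (-1)·0.000) / (-5) = -0.600
  x_2 = (-12 - (-4)·3.000 - (4)·0.000) / (10) = 0.000
  x_3 = (-4 - (-1)·3.000 - (-2)·2.000) / (7) = 0.429
Iteration 2:
  x_1 = (9 - (3)·0.000 - (-1)·0.429) / (-5) = -1.886
  x_2 = (-12 - (-4)·-0.600 - (4)·0.429) / (10) = -1.612
  x_3 = (-4 - (-1)·-0.600 - (-2)·0.000) / (7) = -0.657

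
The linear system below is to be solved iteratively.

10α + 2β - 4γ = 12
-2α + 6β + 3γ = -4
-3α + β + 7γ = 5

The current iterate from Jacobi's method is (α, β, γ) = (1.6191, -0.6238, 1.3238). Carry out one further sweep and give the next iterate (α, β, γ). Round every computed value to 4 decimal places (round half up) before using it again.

One sweep:
  α = (12 - (2)·-0.6238 - (-4)·1.3238) / (10) = 1.8543
  β = (-4 - (-2)·1.6191 - (3)·1.3238) / (6) = -0.7889
  γ = (5 - (-3)·1.6191 - (1)·-0.6238) / (7) = 1.4973

(1.8543, -0.7889, 1.4973)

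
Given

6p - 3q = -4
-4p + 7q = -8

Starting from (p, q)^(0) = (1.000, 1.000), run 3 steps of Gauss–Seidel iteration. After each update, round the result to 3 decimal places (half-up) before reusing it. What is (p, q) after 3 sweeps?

(-1.606, -2.061)

Iteration 1:
  p = (-4 - (-3)·1.000) / (6) = -0.167
  q = (-8 - (-4)·-0.167) / (7) = -1.238
Iteration 2:
  p = (-4 - (-3)·-1.238) / (6) = -1.286
  q = (-8 - (-4)·-1.286) / (7) = -1.878
Iteration 3:
  p = (-4 - (-3)·-1.878) / (6) = -1.606
  q = (-8 - (-4)·-1.606) / (7) = -2.061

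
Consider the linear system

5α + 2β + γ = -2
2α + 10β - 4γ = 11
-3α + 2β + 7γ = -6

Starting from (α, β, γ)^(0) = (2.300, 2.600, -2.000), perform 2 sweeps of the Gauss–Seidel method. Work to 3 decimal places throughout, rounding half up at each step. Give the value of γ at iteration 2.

-1.159

Iteration 1:
  α = (-2 - (2)·2.600 - (1)·-2.000) / (5) = -1.040
  β = (11 - (2)·-1.040 - (-4)·-2.000) / (10) = 0.508
  γ = (-6 - (-3)·-1.040 - (2)·0.508) / (7) = -1.448
Iteration 2:
  α = (-2 - (2)·0.508 - (1)·-1.448) / (5) = -0.314
  β = (11 - (2)·-0.314 - (-4)·-1.448) / (10) = 0.584
  γ = (-6 - (-3)·-0.314 - (2)·0.584) / (7) = -1.159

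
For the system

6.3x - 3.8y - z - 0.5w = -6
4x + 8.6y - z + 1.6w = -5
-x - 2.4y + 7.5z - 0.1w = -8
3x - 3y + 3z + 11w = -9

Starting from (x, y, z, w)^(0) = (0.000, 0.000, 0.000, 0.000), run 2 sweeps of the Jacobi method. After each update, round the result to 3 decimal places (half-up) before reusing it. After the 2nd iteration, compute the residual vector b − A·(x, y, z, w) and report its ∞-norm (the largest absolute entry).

4.137

Iteration 1:
  x = (-6 - (-3.8)·0.000 - (-1)·0.000 - (-0.5)·0.000) / (6.3) = -0.952
  y = (-5 - (4)·0.000 - (-1)·0.000 - (1.6)·0.000) / (8.6) = -0.581
  z = (-8 - (-1)·0.000 - (-2.4)·0.000 - (-0.1)·0.000) / (7.5) = -1.067
  w = (-9 - (3)·0.000 - (-3)·0.000 - (3)·0.000) / (11) = -0.818
Iteration 2:
  x = (-6 - (-3.8)·-0.581 - (-1)·-1.067 - (-0.5)·-0.818) / (6.3) = -1.537
  y = (-5 - (4)·-0.952 - (-1)·-1.067 - (1.6)·-0.818) / (8.6) = -0.110
  z = (-8 - (-1)·-0.952 - (-2.4)·-0.581 - (-0.1)·-0.818) / (7.5) = -1.390
  w = (-9 - (3)·-0.952 - (-3)·-0.581 - (3)·-1.067) / (11) = -0.426
Residual b − A·x = (1.662, 1.386, 0.581, 4.137); ∞-norm = 4.137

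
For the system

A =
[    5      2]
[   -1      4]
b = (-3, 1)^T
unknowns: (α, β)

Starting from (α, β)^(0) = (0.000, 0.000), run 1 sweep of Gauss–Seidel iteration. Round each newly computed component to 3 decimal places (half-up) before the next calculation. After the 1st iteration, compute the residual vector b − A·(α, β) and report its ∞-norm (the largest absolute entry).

0.200

Iteration 1:
  α = (-3 - (2)·0.000) / (5) = -0.600
  β = (1 - (-1)·-0.600) / (4) = 0.100
Residual b − A·x = (-0.200, 0.000); ∞-norm = 0.200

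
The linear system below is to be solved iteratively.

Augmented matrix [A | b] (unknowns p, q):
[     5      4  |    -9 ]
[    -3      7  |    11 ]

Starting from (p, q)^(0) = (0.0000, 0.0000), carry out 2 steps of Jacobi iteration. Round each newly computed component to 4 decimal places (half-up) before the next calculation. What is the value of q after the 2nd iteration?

0.8000

Iteration 1:
  p = (-9 - (4)·0.0000) / (5) = -1.8000
  q = (11 - (-3)·0.0000) / (7) = 1.5714
Iteration 2:
  p = (-9 - (4)·1.5714) / (5) = -3.0571
  q = (11 - (-3)·-1.8000) / (7) = 0.8000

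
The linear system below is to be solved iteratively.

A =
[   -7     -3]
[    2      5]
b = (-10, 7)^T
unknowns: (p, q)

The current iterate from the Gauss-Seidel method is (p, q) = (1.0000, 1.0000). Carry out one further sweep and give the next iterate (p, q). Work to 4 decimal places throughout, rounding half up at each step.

One sweep:
  p = (-10 - (-3)·1.0000) / (-7) = 1.0000
  q = (7 - (2)·1.0000) / (5) = 1.0000

(1.0000, 1.0000)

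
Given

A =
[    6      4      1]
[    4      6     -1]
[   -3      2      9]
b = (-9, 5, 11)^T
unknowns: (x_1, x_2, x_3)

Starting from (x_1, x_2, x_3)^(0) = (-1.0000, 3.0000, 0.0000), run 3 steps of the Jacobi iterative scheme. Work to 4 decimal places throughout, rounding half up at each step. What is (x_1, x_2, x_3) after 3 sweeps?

(-3.5895, 2.4784, -0.3354)

Iteration 1:
  x_1 = (-9 - (4)·3.0000 - (1)·0.0000) / (6) = -3.5000
  x_2 = (5 - (4)·-1.0000 - (-1)·0.0000) / (6) = 1.5000
  x_3 = (11 - (-3)·-1.0000 - (2)·3.0000) / (9) = 0.2222
Iteration 2:
  x_1 = (-9 - (4)·1.5000 - (1)·0.2222) / (6) = -2.5370
  x_2 = (5 - (4)·-3.5000 - (-1)·0.2222) / (6) = 3.2037
  x_3 = (11 - (-3)·-3.5000 - (2)·1.5000) / (9) = -0.2778
Iteration 3:
  x_1 = (-9 - (4)·3.2037 - (1)·-0.2778) / (6) = -3.5895
  x_2 = (5 - (4)·-2.5370 - (-1)·-0.2778) / (6) = 2.4784
  x_3 = (11 - (-3)·-2.5370 - (2)·3.2037) / (9) = -0.3354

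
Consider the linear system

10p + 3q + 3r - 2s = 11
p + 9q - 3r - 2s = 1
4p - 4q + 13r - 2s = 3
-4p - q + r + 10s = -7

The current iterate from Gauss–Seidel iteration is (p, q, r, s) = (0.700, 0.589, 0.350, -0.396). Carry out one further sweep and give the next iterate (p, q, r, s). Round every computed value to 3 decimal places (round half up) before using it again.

(0.739, 0.058, -0.040, -0.395)

One sweep:
  p = (11 - (3)·0.589 - (3)·0.350 - (-2)·-0.396) / (10) = 0.739
  q = (1 - (1)·0.739 - (-3)·0.350 - (-2)·-0.396) / (9) = 0.058
  r = (3 - (4)·0.739 - (-4)·0.058 - (-2)·-0.396) / (13) = -0.040
  s = (-7 - (-4)·0.739 - (-1)·0.058 - (1)·-0.040) / (10) = -0.395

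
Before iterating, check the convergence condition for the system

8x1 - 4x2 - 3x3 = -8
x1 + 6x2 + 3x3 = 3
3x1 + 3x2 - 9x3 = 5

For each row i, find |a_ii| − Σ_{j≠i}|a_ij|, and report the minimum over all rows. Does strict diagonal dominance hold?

row 1: |8| − (4+3) = 1
row 2: |6| − (1+3) = 2
row 3: |-9| − (3+3) = 3
minimum over rows = 1 → strictly diagonally dominant (convergence guaranteed)

1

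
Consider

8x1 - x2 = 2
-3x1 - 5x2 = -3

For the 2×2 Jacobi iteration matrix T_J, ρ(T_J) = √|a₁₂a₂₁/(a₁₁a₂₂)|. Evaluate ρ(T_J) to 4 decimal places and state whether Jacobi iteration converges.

0.2739

a₁₂a₂₁/(a₁₁a₂₂) = (-1)·(-3) / ((8)·(-5)) = -0.075000
ρ = √|-0.075000| = √0.075000 = 0.2739
ρ < 1, so Jacobi converges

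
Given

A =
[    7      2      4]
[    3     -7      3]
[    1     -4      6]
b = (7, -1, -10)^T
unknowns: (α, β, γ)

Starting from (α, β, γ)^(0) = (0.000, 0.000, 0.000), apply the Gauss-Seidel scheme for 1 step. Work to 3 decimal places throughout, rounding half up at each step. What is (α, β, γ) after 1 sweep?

Iteration 1:
  α = (7 - (2)·0.000 - (4)·0.000) / (7) = 1.000
  β = (-1 - (3)·1.000 - (3)·0.000) / (-7) = 0.571
  γ = (-10 - (1)·1.000 - (-4)·0.571) / (6) = -1.453

(1.000, 0.571, -1.453)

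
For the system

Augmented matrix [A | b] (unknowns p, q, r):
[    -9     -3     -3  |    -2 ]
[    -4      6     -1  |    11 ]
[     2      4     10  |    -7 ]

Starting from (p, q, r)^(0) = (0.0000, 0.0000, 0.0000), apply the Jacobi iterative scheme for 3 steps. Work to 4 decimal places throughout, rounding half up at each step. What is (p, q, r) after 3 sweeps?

Iteration 1:
  p = (-2 - (-3)·0.0000 - (-3)·0.0000) / (-9) = 0.2222
  q = (11 - (-4)·0.0000 - (-1)·0.0000) / (6) = 1.8333
  r = (-7 - (2)·0.0000 - (4)·0.0000) / (10) = -0.7000
Iteration 2:
  p = (-2 - (-3)·1.8333 - (-3)·-0.7000) / (-9) = -0.1555
  q = (11 - (-4)·0.2222 - (-1)·-0.7000) / (6) = 1.8648
  r = (-7 - (2)·0.2222 - (4)·1.8333) / (10) = -1.4778
Iteration 3:
  p = (-2 - (-3)·1.8648 - (-3)·-1.4778) / (-9) = 0.0932
  q = (11 - (-4)·-0.1555 - (-1)·-1.4778) / (6) = 1.4834
  r = (-7 - (2)·-0.1555 - (4)·1.8648) / (10) = -1.4148

(0.0932, 1.4834, -1.4148)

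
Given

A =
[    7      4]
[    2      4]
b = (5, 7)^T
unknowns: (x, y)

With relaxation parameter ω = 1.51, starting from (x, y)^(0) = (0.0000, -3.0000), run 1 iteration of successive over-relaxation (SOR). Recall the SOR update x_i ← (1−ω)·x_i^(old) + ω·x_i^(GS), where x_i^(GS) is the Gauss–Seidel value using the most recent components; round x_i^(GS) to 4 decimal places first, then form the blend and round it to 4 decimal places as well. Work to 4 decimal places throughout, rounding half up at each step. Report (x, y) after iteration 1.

Iteration 1:
  x: GS value = (5 - (4)·-3.0000) / (7) = 2.4286;  x ← (1−ω)·0.0000 + ω·2.4286 = 3.6672
  y: GS value = (7 - (2)·3.6672) / (4) = -0.0836;  y ← (1−ω)·-3.0000 + ω·-0.0836 = 1.4038

(3.6672, 1.4038)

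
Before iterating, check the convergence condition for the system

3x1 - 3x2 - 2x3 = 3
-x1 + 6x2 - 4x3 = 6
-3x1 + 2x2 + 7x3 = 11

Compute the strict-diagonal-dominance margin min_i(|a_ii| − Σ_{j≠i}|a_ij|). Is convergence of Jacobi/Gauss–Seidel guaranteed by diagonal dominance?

-2

row 1: |3| − (3+2) = -2
row 2: |6| − (1+4) = 1
row 3: |7| − (3+2) = 2
minimum over rows = -2 → not strictly diagonally dominant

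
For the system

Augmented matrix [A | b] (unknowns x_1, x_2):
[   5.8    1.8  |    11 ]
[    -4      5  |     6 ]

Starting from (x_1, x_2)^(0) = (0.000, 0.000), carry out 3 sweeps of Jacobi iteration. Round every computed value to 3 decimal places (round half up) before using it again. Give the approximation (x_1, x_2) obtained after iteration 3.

Iteration 1:
  x_1 = (11 - (1.8)·0.000) / (5.8) = 1.897
  x_2 = (6 - (-4)·0.000) / (5) = 1.200
Iteration 2:
  x_1 = (11 - (1.8)·1.200) / (5.8) = 1.524
  x_2 = (6 - (-4)·1.897) / (5) = 2.718
Iteration 3:
  x_1 = (11 - (1.8)·2.718) / (5.8) = 1.053
  x_2 = (6 - (-4)·1.524) / (5) = 2.419

(1.053, 2.419)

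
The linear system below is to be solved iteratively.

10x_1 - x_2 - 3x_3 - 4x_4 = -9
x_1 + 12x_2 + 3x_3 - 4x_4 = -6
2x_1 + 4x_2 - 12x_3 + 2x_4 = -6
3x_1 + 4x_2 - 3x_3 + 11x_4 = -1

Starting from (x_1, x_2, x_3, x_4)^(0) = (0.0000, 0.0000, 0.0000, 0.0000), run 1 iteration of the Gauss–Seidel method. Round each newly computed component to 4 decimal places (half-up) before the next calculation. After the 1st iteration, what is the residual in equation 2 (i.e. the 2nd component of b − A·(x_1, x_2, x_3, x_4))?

0.8387

Iteration 1:
  x_1 = (-9 - (-1)·0.0000 - (-3)·0.0000 - (-4)·0.0000) / (10) = -0.9000
  x_2 = (-6 - (1)·-0.9000 - (3)·0.0000 - (-4)·0.0000) / (12) = -0.4250
  x_3 = (-6 - (2)·-0.9000 - (4)·-0.4250 - (2)·0.0000) / (-12) = 0.2083
  x_4 = (-1 - (3)·-0.9000 - (4)·-0.4250 - (-3)·0.2083) / (11) = 0.3659
Residual b − A·x = (1.6635, 0.8387, -0.7322, 0.0000)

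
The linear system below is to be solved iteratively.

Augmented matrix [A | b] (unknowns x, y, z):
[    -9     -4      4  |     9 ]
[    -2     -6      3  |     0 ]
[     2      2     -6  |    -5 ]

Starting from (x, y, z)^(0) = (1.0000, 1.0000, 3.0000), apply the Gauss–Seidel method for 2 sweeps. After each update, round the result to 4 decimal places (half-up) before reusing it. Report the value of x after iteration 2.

Iteration 1:
  x = (9 - (-4)·1.0000 - (4)·3.0000) / (-9) = -0.1111
  y = (0 - (-2)·-0.1111 - (3)·3.0000) / (-6) = 1.5370
  z = (-5 - (2)·-0.1111 - (2)·1.5370) / (-6) = 1.3086
Iteration 2:
  x = (9 - (-4)·1.5370 - (4)·1.3086) / (-9) = -1.1015
  y = (0 - (-2)·-1.1015 - (3)·1.3086) / (-6) = 1.0215
  z = (-5 - (2)·-1.1015 - (2)·1.0215) / (-6) = 0.8067

-1.1015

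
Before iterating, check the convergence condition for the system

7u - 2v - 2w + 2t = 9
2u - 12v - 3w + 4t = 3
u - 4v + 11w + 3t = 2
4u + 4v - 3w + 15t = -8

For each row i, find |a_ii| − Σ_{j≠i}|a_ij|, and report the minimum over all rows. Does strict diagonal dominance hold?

1

row 1: |7| − (2+2+2) = 1
row 2: |-12| − (2+3+4) = 3
row 3: |11| − (1+4+3) = 3
row 4: |15| − (4+4+3) = 4
minimum over rows = 1 → strictly diagonally dominant (convergence guaranteed)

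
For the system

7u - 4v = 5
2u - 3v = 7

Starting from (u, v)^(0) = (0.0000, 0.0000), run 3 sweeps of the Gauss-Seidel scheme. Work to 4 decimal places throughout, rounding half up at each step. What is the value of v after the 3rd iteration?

-2.8341

Iteration 1:
  u = (5 - (-4)·0.0000) / (7) = 0.7143
  v = (7 - (2)·0.7143) / (-3) = -1.8571
Iteration 2:
  u = (5 - (-4)·-1.8571) / (7) = -0.3469
  v = (7 - (2)·-0.3469) / (-3) = -2.5646
Iteration 3:
  u = (5 - (-4)·-2.5646) / (7) = -0.7512
  v = (7 - (2)·-0.7512) / (-3) = -2.8341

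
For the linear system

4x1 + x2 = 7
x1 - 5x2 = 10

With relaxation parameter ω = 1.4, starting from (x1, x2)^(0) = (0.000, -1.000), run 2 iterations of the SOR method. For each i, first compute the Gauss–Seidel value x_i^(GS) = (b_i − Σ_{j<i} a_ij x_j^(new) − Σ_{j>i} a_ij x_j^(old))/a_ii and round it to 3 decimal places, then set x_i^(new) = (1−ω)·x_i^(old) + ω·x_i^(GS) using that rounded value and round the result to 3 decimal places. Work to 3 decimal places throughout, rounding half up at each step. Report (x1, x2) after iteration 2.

(1.896, -1.623)

Iteration 1:
  x1: GS value = (7 - (1)·-1.000) / (4) = 2.000;  x1 ← (1−ω)·0.000 + ω·2.000 = 2.800
  x2: GS value = (10 - (1)·2.800) / (-5) = -1.440;  x2 ← (1−ω)·-1.000 + ω·-1.440 = -1.616
Iteration 2:
  x1: GS value = (7 - (1)·-1.616) / (4) = 2.154;  x1 ← (1−ω)·2.800 + ω·2.154 = 1.896
  x2: GS value = (10 - (1)·1.896) / (-5) = -1.621;  x2 ← (1−ω)·-1.616 + ω·-1.621 = -1.623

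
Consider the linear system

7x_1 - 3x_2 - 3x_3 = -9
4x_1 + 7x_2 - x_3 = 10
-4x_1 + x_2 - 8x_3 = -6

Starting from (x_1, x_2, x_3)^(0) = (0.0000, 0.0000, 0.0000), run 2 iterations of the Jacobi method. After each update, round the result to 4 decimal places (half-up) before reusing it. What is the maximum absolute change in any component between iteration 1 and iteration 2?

0.9337

Iteration 1:
  x_1 = (-9 - (-3)·0.0000 - (-3)·0.0000) / (7) = -1.2857
  x_2 = (10 - (4)·0.0000 - (-1)·0.0000) / (7) = 1.4286
  x_3 = (-6 - (-4)·0.0000 - (1)·0.0000) / (-8) = 0.7500
Iteration 2:
  x_1 = (-9 - (-3)·1.4286 - (-3)·0.7500) / (7) = -0.3520
  x_2 = (10 - (4)·-1.2857 - (-1)·0.7500) / (7) = 2.2704
  x_3 = (-6 - (-4)·-1.2857 - (1)·1.4286) / (-8) = 1.5714
Change: (0.9337, 0.8418, 0.8214) → max |·| = 0.9337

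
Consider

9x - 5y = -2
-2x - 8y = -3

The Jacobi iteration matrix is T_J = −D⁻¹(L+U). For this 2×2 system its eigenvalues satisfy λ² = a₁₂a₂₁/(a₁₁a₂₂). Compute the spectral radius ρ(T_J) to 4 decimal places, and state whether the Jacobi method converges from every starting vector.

a₁₂a₂₁/(a₁₁a₂₂) = (-5)·(-2) / ((9)·(-8)) = -0.138889
ρ = √|-0.138889| = √0.138889 = 0.3727
ρ < 1, so Jacobi converges

0.3727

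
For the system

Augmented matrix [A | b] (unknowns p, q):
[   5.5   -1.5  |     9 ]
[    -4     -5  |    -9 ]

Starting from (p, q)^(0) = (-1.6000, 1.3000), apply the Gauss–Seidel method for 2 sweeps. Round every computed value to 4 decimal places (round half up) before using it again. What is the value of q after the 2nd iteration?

0.4457

Iteration 1:
  p = (9 - (-1.5)·1.3000) / (5.5) = 1.9909
  q = (-9 - (-4)·1.9909) / (-5) = 0.2073
Iteration 2:
  p = (9 - (-1.5)·0.2073) / (5.5) = 1.6929
  q = (-9 - (-4)·1.6929) / (-5) = 0.4457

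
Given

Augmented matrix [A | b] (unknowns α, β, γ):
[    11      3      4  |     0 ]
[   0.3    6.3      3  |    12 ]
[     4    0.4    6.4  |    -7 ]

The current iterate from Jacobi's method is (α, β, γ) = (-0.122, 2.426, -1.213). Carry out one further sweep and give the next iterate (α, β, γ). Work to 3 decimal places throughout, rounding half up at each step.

One sweep:
  α = (0 - (3)·2.426 - (4)·-1.213) / (11) = -0.221
  β = (12 - (0.3)·-0.122 - (3)·-1.213) / (6.3) = 2.488
  γ = (-7 - (4)·-0.122 - (0.4)·2.426) / (6.4) = -1.169

(-0.221, 2.488, -1.169)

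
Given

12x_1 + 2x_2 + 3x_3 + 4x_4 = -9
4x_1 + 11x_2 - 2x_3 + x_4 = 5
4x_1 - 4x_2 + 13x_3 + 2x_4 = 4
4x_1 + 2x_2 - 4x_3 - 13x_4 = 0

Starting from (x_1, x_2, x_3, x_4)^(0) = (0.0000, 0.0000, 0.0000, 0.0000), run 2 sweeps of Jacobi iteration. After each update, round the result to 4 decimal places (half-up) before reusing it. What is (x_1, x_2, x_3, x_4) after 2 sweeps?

(-0.9027, 0.7832, 0.6783, -0.2555)

Iteration 1:
  x_1 = (-9 - (2)·0.0000 - (3)·0.0000 - (4)·0.0000) / (12) = -0.7500
  x_2 = (5 - (4)·0.0000 - (-2)·0.0000 - (1)·0.0000) / (11) = 0.4545
  x_3 = (4 - (4)·0.0000 - (-4)·0.0000 - (2)·0.0000) / (13) = 0.3077
  x_4 = (0 - (4)·0.0000 - (2)·0.0000 - (-4)·0.0000) / (-13) = 0.0000
Iteration 2:
  x_1 = (-9 - (2)·0.4545 - (3)·0.3077 - (4)·0.0000) / (12) = -0.9027
  x_2 = (5 - (4)·-0.7500 - (-2)·0.3077 - (1)·0.0000) / (11) = 0.7832
  x_3 = (4 - (4)·-0.7500 - (-4)·0.4545 - (2)·0.0000) / (13) = 0.6783
  x_4 = (0 - (4)·-0.7500 - (2)·0.4545 - (-4)·0.3077) / (-13) = -0.2555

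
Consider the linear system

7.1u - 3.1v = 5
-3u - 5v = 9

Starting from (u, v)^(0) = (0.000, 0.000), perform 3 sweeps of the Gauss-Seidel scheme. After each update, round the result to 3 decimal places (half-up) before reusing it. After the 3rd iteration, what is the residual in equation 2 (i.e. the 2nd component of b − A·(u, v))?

-0.001

Iteration 1:
  u = (5 - (-3.1)·0.000) / (7.1) = 0.704
  v = (9 - (-3)·0.704) / (-5) = -2.222
Iteration 2:
  u = (5 - (-3.1)·-2.222) / (7.1) = -0.266
  v = (9 - (-3)·-0.266) / (-5) = -1.640
Iteration 3:
  u = (5 - (-3.1)·-1.640) / (7.1) = -0.012
  v = (9 - (-3)·-0.012) / (-5) = -1.793
Residual b − A·x = (-0.473, -0.001)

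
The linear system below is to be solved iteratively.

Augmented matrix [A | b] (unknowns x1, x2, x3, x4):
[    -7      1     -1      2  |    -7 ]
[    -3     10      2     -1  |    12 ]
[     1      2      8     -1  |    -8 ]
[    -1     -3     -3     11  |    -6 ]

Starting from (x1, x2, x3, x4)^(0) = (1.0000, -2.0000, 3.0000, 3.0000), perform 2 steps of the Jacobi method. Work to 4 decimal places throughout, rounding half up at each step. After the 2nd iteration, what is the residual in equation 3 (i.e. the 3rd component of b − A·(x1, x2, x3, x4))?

-0.7623

Iteration 1:
  x1 = (-7 - (1)·-2.0000 - (-1)·3.0000 - (2)·3.0000) / (-7) = 1.1429
  x2 = (12 - (-3)·1.0000 - (2)·3.0000 - (-1)·3.0000) / (10) = 1.2000
  x3 = (-8 - (1)·1.0000 - (2)·-2.0000 - (-1)·3.0000) / (8) = -0.2500
  x4 = (-6 - (-1)·1.0000 - (-3)·-2.0000 - (-3)·3.0000) / (11) = -0.1818
Iteration 2:
  x1 = (-7 - (1)·1.2000 - (-1)·-0.2500 - (2)·-0.1818) / (-7) = 1.1552
  x2 = (12 - (-3)·1.1429 - (2)·-0.2500 - (-1)·-0.1818) / (10) = 1.5747
  x3 = (-8 - (1)·1.1429 - (2)·1.2000 - (-1)·-0.1818) / (8) = -1.4656
  x4 = (-6 - (-1)·1.1429 - (-3)·1.2000 - (-3)·-0.2500) / (11) = -0.1825
Residual b − A·x = (-1.5889, 2.4673, -0.7623, -2.5100)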